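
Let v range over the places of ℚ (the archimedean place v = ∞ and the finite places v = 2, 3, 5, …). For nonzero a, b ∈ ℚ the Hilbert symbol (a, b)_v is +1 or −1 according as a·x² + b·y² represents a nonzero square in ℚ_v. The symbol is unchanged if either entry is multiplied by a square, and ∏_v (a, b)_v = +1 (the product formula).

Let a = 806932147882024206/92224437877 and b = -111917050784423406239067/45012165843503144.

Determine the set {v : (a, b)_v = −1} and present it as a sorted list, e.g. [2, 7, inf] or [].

[2, 3, 13, 17]

(a, b) ≡ (49062, -78) mod (ℚ^×)²; places V = {2, 3, 7, 11, 13, 17, 19, 31, 37, 41, ∞}.
(a,b)_3: α=9, u≡1; β=11, v≡1 (mod 3); (1|3)=+1, (1|3)=+1; sign (−1)^1·+1^11·+1^9 = -1.
(a,b)_37: α=3, u≡19; β=4, v≡34 (mod 37); (19|37)=-1, (34|37)=+1; sign (−1)^0·-1^4·+1^3 = +1.
(a,b)_17: α=3, u≡2; β=4, v≡10 (mod 17); (2|17)=+1, (10|17)=-1; sign (−1)^0·+1^4·-1^3 = -1.
(a,b)_19: α=-2, u≡1; β=-4, v≡5 (mod 19); (1|19)=+1, (5|19)=+1; sign (−1)^0·+1^-4·+1^-2 = +1.
(a,b)_∞: sgn(49062)=+, sgn(-78)=−, so +1.
(a,b)_7: α=2, u≡6; β=4, v≡5 (mod 7); (6|7)=-1, (5|7)=-1; sign (−1)^0·-1^4·-1^2 = +1.
(a,b)_11: α=-2, u≡10; β=-2, v≡6 (mod 11); (10|11)=-1, (6|11)=-1; sign (−1)^0·-1^-2·-1^-2 = +1.
(a,b)_13: α=-3, u≡10; β=-5, v≡6 (mod 13); (10|13)=+1, (6|13)=-1; sign (−1)^0·+1^-5·-1^-3 = -1.
(a,b)_41: α=2, u≡35; β=2, v≡9 (mod 41); (35|41)=-1, (9|41)=+1; sign (−1)^0·-1^2·+1^2 = +1.
(a,b)_31: α=-2, u≡16; β=-2, v≡30 (mod 31); (16|31)=+1, (30|31)=-1; sign (−1)^0·+1^-2·-1^-2 = +1.
(a,b)_2: α=1, β=-3; u≡3, v≡1 (mod 8); ε(u)ε(v)=1·0, αω(v)=1·0, βω(u)=-3·1; sum ≡ 1  ⇒  -1.
(49062, -78 / ℚ) ramifies at {2, 3, 13, 17}: a division algebra.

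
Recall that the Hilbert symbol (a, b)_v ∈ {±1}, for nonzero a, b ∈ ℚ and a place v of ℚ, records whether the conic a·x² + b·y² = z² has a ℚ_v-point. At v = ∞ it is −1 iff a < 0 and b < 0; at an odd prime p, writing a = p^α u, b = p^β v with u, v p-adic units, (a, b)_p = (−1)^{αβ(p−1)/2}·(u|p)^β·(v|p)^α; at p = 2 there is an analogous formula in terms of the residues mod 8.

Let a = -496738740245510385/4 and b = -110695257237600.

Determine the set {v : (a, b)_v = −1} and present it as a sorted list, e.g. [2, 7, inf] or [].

(a, b) ≡ (-2185, -3286) mod (ℚ^×)²; places V = {2, 3, 5, 7, 19, 23, 31, 53, ∞}.
(a,b)_53: α=2, u≡34; β=1, v≡44 (mod 53); (34|53)=-1, (44|53)=+1; sign (−1)^0·-1^1·+1^2 = -1.
(a,b)_19: α=3, u≡15; β=2, v≡7 (mod 19); (15|19)=-1, (7|19)=+1; sign (−1)^0·-1^2·+1^3 = +1.
(a,b)_7: α=2, u≡3; β=2, v≡2 (mod 7); (3|7)=-1, (2|7)=+1; sign (−1)^0·-1^2·+1^2 = +1.
(a,b)_∞: sgn(-2185)=−, sgn(-3286)=−, so -1.
(a,b)_3: α=2, u≡2; β=2, v≡2 (mod 3); (2|3)=-1, (2|3)=-1; sign (−1)^0·-1^2·-1^2 = +1.
(a,b)_31: α=2, u≡14; β=1, v≡8 (mod 31); (14|31)=+1, (8|31)=+1; sign (−1)^0·+1^1·+1^2 = +1.
(a,b)_23: α=3, u≡7; β=2, v≡3 (mod 23); (7|23)=-1, (3|23)=+1; sign (−1)^0·-1^2·+1^3 = +1.
(a,b)_5: α=1, u≡2; β=2, v≡1 (mod 5); (2|5)=-1, (1|5)=+1; sign (−1)^0·-1^2·+1^1 = +1.
(a,b)_2: α=-2, β=5; u≡7, v≡5 (mod 8); ε(u)ε(v)=1·0, αω(v)=-2·1, βω(u)=5·0; sum ≡ 0  ⇒  +1.
(-2185, -3286 / ℚ) ramifies at {53, ∞}: a division algebra.

[53, inf]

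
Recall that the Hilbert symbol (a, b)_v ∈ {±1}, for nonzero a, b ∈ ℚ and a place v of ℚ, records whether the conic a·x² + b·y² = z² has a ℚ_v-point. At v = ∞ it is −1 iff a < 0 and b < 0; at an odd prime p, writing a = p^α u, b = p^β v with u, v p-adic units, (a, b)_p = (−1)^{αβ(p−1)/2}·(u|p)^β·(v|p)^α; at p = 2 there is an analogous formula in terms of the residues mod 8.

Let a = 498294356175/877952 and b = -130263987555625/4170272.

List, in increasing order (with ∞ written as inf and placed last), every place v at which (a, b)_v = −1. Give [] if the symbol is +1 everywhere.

[2, 7]

(a, b) ≡ (266, -2) mod (ℚ^×)²; places V = {2, 3, 5, 7, 11, 19, ∞}.
(a,b)_7: α=5, u≡3; β=6, v≡5 (mod 7); (3|7)=-1, (5|7)=-1; sign (−1)^0·-1^6·-1^5 = -1.
(a,b)_2: α=-7, β=-5; u≡5, v≡7 (mod 8); ε(u)ε(v)=0·1, αω(v)=-7·0, βω(u)=-5·1; sum ≡ 1  ⇒  -1.
(a,b)_3: α=4, u≡2; β=0, v≡1 (mod 3); (2|3)=-1, (1|3)=+1; sign (−1)^0·-1^0·+1^4 = +1.
(a,b)_11: α=4, u≡6; β=6, v≡9 (mod 11); (6|11)=-1, (9|11)=+1; sign (−1)^0·-1^6·+1^4 = +1.
(a,b)_5: α=2, u≡1; β=4, v≡3 (mod 5); (1|5)=+1, (3|5)=-1; sign (−1)^0·+1^4·-1^2 = +1.
(a,b)_19: α=-3, u≡15; β=-4, v≡6 (mod 19); (15|19)=-1, (6|19)=+1; sign (−1)^0·-1^-4·+1^-3 = +1.
(a,b)_∞: sgn(266)=+, sgn(-2)=−, so +1.
|Ram(266, -2)| = 2, even; anisotropic at {2, 7}.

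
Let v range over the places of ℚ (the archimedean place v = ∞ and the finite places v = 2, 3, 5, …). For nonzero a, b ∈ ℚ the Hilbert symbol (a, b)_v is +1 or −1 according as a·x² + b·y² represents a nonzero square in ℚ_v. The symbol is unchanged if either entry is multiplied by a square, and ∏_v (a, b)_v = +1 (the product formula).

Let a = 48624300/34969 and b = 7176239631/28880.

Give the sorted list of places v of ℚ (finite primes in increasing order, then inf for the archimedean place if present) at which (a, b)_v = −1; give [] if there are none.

[2, 5, 11, 29]

Mod squares: a ≡ 667, b ≡ 1595. Check v ∈ {∞, 2, 3, 5, 11, 17, 19, 23, 29, 31}.
v=3: a=3^6·(≡1), b=3^4·(≡2) mod 3; (1|3)=+1, (2|3)=-1; (−1)^{6·4·1}·(+1)^4·(-1)^6 = +1.
v=19: a=19^0·(≡12), b=19^-2·(≡8) mod 19; (12|19)=-1, (8|19)=-1; (−1)^{0·-2·9}·(-1)^-2·(-1)^0 = +1.
v=29: a=29^1·(≡16), b=29^1·(≡21) mod 29; (16|29)=+1, (21|29)=-1; (−1)^{1·1·14}·(+1)^1·(-1)^1 = -1.
v=31: a=31^0·(≡25), b=31^2·(≡28) mod 31; (25|31)=+1, (28|31)=+1; (−1)^{0·2·15}·(+1)^2·(+1)^0 = +1.
v=∞: 667 > 0 and 1595 > 0  ⇒  (a,b)_∞ = +1.
v=17: a=17^-2·(≡8), b=17^2·(≡3) mod 17; (8|17)=+1, (3|17)=-1; (−1)^{-2·2·8}·(+1)^2·(-1)^-2 = +1.
v=11: a=11^-2·(≡7), b=11^1·(≡10) mod 11; (7|11)=-1, (10|11)=-1; (−1)^{-2·1·5}·(-1)^1·(-1)^-2 = -1.
v=2: v_2(a)=2, v_2(b)=-4; units ≡ 3, 3 (mod 8); ε·ε+αω+βω = 1·1+2·1+-4·1 ≡ 1  ⇒  (a,b)_2 = -1.
v=23: a=23^1·(≡1), b=23^0·(≡18) mod 23; (1|23)=+1, (18|23)=+1; (−1)^{1·0·11}·(+1)^0·(+1)^1 = +1.
v=5: a=5^2·(≡3), b=5^-1·(≡1) mod 5; (3|5)=-1, (1|5)=+1; (−1)^{2·-1·2}·(-1)^-1·(+1)^2 = -1.
Ram(667, 1595) = {2, 5, 11, 29}; no ℚ_2-point on the conic.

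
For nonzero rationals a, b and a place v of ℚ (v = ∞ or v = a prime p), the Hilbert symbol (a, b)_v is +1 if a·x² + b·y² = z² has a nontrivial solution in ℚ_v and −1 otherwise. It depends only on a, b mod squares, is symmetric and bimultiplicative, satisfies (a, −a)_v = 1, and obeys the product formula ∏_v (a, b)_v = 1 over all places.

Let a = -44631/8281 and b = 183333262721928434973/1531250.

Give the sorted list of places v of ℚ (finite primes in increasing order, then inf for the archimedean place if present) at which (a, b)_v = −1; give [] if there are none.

[13, 29]

Mod squares: a ≡ -551, b ≡ 52026. Check v ∈ {∞, 2, 3, 5, 7, 11, 13, 19, 23, 29}.
v=29: a=29^1·(≡18), b=29^3·(≡16) mod 29; (18|29)=-1, (16|29)=+1; (−1)^{1·3·14}·(-1)^3·(+1)^1 = -1.
v=3: a=3^4·(≡1), b=3^13·(≡2) mod 3; (1|3)=+1, (2|3)=-1; (−1)^{4·13·1}·(+1)^13·(-1)^4 = +1.
v=7: a=7^-2·(≡1), b=7^-2·(≡2) mod 7; (1|7)=+1, (2|7)=+1; (−1)^{-2·-2·3}·(+1)^-2·(+1)^-2 = +1.
v=23: a=23^0·(≡12), b=23^1·(≡1) mod 23; (12|23)=+1, (1|23)=+1; (−1)^{0·1·11}·(+1)^1·(+1)^0 = +1.
v=11: a=11^0·(≡2), b=11^2·(≡6) mod 11; (2|11)=-1, (6|11)=-1; (−1)^{0·2·5}·(-1)^2·(-1)^0 = +1.
v=5: a=5^0·(≡4), b=5^-6·(≡1) mod 5; (4|5)=+1, (1|5)=+1; (−1)^{0·-6·2}·(+1)^-6·(+1)^0 = +1.
v=2: v_2(a)=0, v_2(b)=-1; units ≡ 1, 5 (mod 8); ε·ε+αω+βω = 0·0+0·1+-1·0 ≡ 0  ⇒  (a,b)_2 = +1.
v=19: a=19^1·(≡4), b=19^4·(≡5) mod 19; (4|19)=+1, (5|19)=+1; (−1)^{1·4·9}·(+1)^4·(+1)^1 = +1.
v=13: a=13^-2·(≡5), b=13^1·(≡11) mod 13; (5|13)=-1, (11|13)=-1; (−1)^{-2·1·6}·(-1)^1·(-1)^-2 = -1.
v=∞: -551 < 0 and 52026 > 0  ⇒  (a,b)_∞ = +1.
Ram(-551, 52026) = {13, 29}; no ℚ_13-point on the conic.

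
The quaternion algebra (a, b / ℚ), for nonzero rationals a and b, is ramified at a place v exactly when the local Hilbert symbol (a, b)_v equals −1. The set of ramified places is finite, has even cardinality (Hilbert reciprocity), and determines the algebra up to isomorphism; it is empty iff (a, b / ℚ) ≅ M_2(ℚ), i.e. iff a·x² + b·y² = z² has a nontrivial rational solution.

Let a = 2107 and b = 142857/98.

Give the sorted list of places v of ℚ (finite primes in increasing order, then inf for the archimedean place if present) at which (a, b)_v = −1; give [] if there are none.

(a, b) ≡ (43, 31746) mod (ℚ^×)²; places V = {2, 3, 7, 11, 13, 37, 43, ∞}.
(a,b)_∞: sgn(43)=+, sgn(31746)=+, so +1.
(a,b)_7: α=2, u≡1; β=-2, v≡4 (mod 7); (1|7)=+1, (4|7)=+1; sign (−1)^0·+1^-2·+1^2 = +1.
(a,b)_2: α=0, β=-1; u≡3, v≡1 (mod 8); ε(u)ε(v)=1·0, αω(v)=0·0, βω(u)=-1·1; sum ≡ 1  ⇒  -1.
(a,b)_11: α=0, u≡6; β=1, v≡4 (mod 11); (6|11)=-1, (4|11)=+1; sign (−1)^0·-1^1·+1^0 = -1.
(a,b)_3: α=0, u≡1; β=3, v≡1 (mod 3); (1|3)=+1, (1|3)=+1; sign (−1)^0·+1^3·+1^0 = +1.
(a,b)_37: α=0, u≡35; β=1, v≡36 (mod 37); (35|37)=-1, (36|37)=+1; sign (−1)^0·-1^1·+1^0 = -1.
(a,b)_13: α=0, u≡1; β=1, v≡8 (mod 13); (1|13)=+1, (8|13)=-1; sign (−1)^0·+1^1·-1^0 = +1.
(a,b)_43: α=1, u≡6; β=0, v≡26 (mod 43); (6|43)=+1, (26|43)=-1; sign (−1)^0·+1^0·-1^1 = -1.
Ram(43, 31746) = {2, 11, 37, 43}; no ℚ_2-point on the conic.

[2, 11, 37, 43]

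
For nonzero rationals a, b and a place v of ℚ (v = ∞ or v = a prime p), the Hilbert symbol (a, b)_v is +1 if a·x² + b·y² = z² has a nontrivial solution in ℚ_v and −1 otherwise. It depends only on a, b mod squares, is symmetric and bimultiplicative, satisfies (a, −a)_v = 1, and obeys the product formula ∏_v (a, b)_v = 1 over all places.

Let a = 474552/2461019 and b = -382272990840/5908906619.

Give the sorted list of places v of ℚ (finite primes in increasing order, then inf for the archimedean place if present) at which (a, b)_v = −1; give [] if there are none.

(a, b) ≡ (858, -5610) mod (ℚ^×)²; places V = {2, 3, 5, 7, 11, 13, 17, 43, ∞}.
(a,b)_43: α=-2, u≡41; β=-2, v≡11 (mod 43); (41|43)=+1, (11|43)=+1; sign (−1)^0·+1^-2·+1^-2 = +1.
(a,b)_∞: sgn(858)=+, sgn(-5610)=−, so +1.
(a,b)_11: α=-3, u≡1; β=-3, v≡6 (mod 11); (1|11)=+1, (6|11)=-1; sign (−1)^1·+1^-3·-1^-3 = +1.
(a,b)_13: α=3, u≡4; β=4, v≡7 (mod 13); (4|13)=+1, (7|13)=-1; sign (−1)^0·+1^4·-1^3 = -1.
(a,b)_3: α=3, u≡1; β=9, v≡2 (mod 3); (1|3)=+1, (2|3)=-1; sign (−1)^1·+1^9·-1^3 = +1.
(a,b)_17: α=0, u≡1; β=1, v≡7 (mod 17); (1|17)=+1, (7|17)=-1; sign (−1)^0·+1^1·-1^0 = +1.
(a,b)_7: α=0, u≡1; β=-4, v≡1 (mod 7); (1|7)=+1, (1|7)=+1; sign (−1)^0·+1^-4·+1^0 = +1.
(a,b)_5: α=0, u≡3; β=1, v≡3 (mod 5); (3|5)=-1, (3|5)=-1; sign (−1)^0·-1^1·-1^0 = -1.
(a,b)_2: α=3, β=3; u≡5, v≡3 (mod 8); ε(u)ε(v)=0·1, αω(v)=3·1, βω(u)=3·1; sum ≡ 0  ⇒  +1.
|Ram(858, -5610)| = 2, even; anisotropic at {5, 13}.

[5, 13]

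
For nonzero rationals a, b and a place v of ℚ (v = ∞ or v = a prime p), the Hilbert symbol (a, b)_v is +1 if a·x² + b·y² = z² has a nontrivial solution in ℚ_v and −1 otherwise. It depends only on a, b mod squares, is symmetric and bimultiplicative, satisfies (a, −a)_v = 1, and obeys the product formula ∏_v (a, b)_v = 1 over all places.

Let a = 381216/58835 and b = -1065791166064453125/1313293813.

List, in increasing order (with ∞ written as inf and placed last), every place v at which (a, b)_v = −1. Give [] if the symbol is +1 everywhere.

[2, 7]

(a, b) ≡ (2310, -65) mod (ℚ^×)²; places V = {2, 3, 5, 7, 11, 13, 19, 23, 37, 41, ∞}.
(a,b)_37: α=0, u≡1; β=2, v≡4 (mod 37); (1|37)=+1, (4|37)=+1; sign (−1)^0·+1^2·+1^0 = +1.
(a,b)_23: α=0, u≡14; β=-4, v≡6 (mod 23); (14|23)=-1, (6|23)=+1; sign (−1)^0·-1^-4·+1^0 = +1.
(a,b)_11: α=1, u≡4; β=6, v≡4 (mod 11); (4|11)=+1, (4|11)=+1; sign (−1)^0·+1^6·+1^1 = +1.
(a,b)_13: α=0, u≡3; β=-1, v≡7 (mod 13); (3|13)=+1, (7|13)=-1; sign (−1)^0·+1^-1·-1^0 = +1.
(a,b)_19: α=2, u≡1; β=-2, v≡1 (mod 19); (1|19)=+1, (1|19)=+1; sign (−1)^0·+1^-2·+1^2 = +1.
(a,b)_41: α=-2, u≡14; β=0, v≡35 (mod 41); (14|41)=-1, (35|41)=-1; sign (−1)^0·-1^0·-1^-2 = +1.
(a,b)_3: α=1, u≡2; β=2, v≡1 (mod 3); (2|3)=-1, (1|3)=+1; sign (−1)^0·-1^2·+1^1 = +1.
(a,b)_7: α=-1, u≡2; β=0, v≡3 (mod 7); (2|7)=+1, (3|7)=-1; sign (−1)^0·+1^0·-1^-1 = -1.
(a,b)_∞: sgn(2310)=+, sgn(-65)=−, so +1.
(a,b)_5: α=-1, u≡3; β=11, v≡3 (mod 5); (3|5)=-1, (3|5)=-1; sign (−1)^0·-1^11·-1^-1 = +1.
(a,b)_2: α=5, β=0; u≡3, v≡7 (mod 8); ε(u)ε(v)=1·1, αω(v)=5·0, βω(u)=0·1; sum ≡ 1  ⇒  -1.
|Ram(2310, -65)| = 2, even; anisotropic at {2, 7}.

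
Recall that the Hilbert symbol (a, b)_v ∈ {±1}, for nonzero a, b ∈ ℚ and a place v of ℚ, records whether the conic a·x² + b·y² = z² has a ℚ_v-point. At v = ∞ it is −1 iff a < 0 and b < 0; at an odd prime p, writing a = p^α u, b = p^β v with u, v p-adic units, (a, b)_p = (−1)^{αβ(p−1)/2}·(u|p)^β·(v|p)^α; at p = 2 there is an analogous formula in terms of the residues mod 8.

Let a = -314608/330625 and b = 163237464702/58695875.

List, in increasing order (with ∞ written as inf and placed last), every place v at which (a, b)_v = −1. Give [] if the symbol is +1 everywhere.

(a, b) ≡ (-7, 2730) mod (ℚ^×)²; places V = {2, 3, 5, 7, 13, 17, 23, 37, 53, ∞}.
(a,b)_∞: sgn(-7)=−, sgn(2730)=+, so +1.
(a,b)_23: α=-2, u≡8; β=2, v≡13 (mod 23); (8|23)=+1, (13|23)=+1; sign (−1)^0·+1^2·+1^-2 = +1.
(a,b)_2: α=4, β=1; u≡1, v≡5 (mod 8); ε(u)ε(v)=0·0, αω(v)=4·1, βω(u)=1·0; sum ≡ 0  ⇒  +1.
(a,b)_5: α=-4, u≡3; β=-3, v≡1 (mod 5); (3|5)=-1, (1|5)=+1; sign (−1)^0·-1^-3·+1^-4 = -1.
(a,b)_53: α=2, u≡38; β=0, v≡30 (mod 53); (38|53)=+1, (30|53)=-1; sign (−1)^0·+1^0·-1^2 = +1.
(a,b)_3: α=0, u≡2; β=5, v≡1 (mod 3); (2|3)=-1, (1|3)=+1; sign (−1)^0·-1^5·+1^0 = -1.
(a,b)_7: α=1, u≡3; β=-3, v≡6 (mod 7); (3|7)=-1, (6|7)=-1; sign (−1)^1·-1^-3·-1^1 = -1.
(a,b)_17: α=0, u≡5; β=2, v≡7 (mod 17); (5|17)=-1, (7|17)=-1; sign (−1)^0·-1^2·-1^0 = +1.
(a,b)_13: α=0, u≡2; β=3, v≡11 (mod 13); (2|13)=-1, (11|13)=-1; sign (−1)^0·-1^3·-1^0 = -1.
(a,b)_37: α=0, u≡26; β=-2, v≡17 (mod 37); (26|37)=+1, (17|37)=-1; sign (−1)^0·+1^-2·-1^0 = +1.
(-7, 2730 / ℚ) ramifies at {3, 5, 7, 13}: a division algebra.

[3, 5, 7, 13]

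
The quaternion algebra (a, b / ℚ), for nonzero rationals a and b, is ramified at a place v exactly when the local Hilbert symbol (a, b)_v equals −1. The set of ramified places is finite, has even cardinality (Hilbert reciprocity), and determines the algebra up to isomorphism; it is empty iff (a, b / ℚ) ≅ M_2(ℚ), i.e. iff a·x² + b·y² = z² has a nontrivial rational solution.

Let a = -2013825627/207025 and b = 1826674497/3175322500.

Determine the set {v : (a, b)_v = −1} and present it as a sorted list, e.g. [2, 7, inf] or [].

[3, 17, 19, 31]

(a, b) ≡ (-15283, 57) mod (ℚ^×)²; places V = {2, 3, 5, 7, 11, 13, 17, 19, 23, 29, 31, 37, ∞}.
(a,b)_∞: sgn(-15283)=−, sgn(57)=+, so +1.
(a,b)_19: α=0, u≡10; β=1, v≡18 (mod 19); (10|19)=-1, (18|19)=-1; sign (−1)^0·-1^1·-1^0 = -1.
(a,b)_2: α=0, β=-2; u≡5, v≡1 (mod 8); ε(u)ε(v)=0·0, αω(v)=0·0, βω(u)=-2·1; sum ≡ 0  ⇒  +1.
(a,b)_11: α=4, u≡6; β=0, v≡6 (mod 11); (6|11)=-1, (6|11)=-1; sign (−1)^0·-1^0·-1^4 = +1.
(a,b)_17: α=1, u≡13; β=2, v≡7 (mod 17); (13|17)=+1, (7|17)=-1; sign (−1)^0·+1^2·-1^1 = -1.
(a,b)_7: α=-2, u≡3; β=-4, v≡1 (mod 7); (3|7)=-1, (1|7)=+1; sign (−1)^0·-1^-4·+1^-2 = +1.
(a,b)_31: α=1, u≡17; β=0, v≡12 (mod 31); (17|31)=-1, (12|31)=-1; sign (−1)^0·-1^0·-1^1 = -1.
(a,b)_29: α=1, u≡28; β=0, v≡25 (mod 29); (28|29)=+1, (25|29)=+1; sign (−1)^0·+1^0·+1^1 = +1.
(a,b)_23: α=0, u≡12; β=-2, v≡5 (mod 23); (12|23)=+1, (5|23)=-1; sign (−1)^0·+1^-2·-1^0 = +1.
(a,b)_13: α=-2, u≡6; β=0, v≡2 (mod 13); (6|13)=-1, (2|13)=-1; sign (−1)^0·-1^0·-1^-2 = +1.
(a,b)_37: α=0, u≡5; β=2, v≡19 (mod 37); (5|37)=-1, (19|37)=-1; sign (−1)^0·-1^2·-1^0 = +1.
(a,b)_5: α=-2, u≡3; β=-4, v≡2 (mod 5); (3|5)=-1, (2|5)=-1; sign (−1)^0·-1^-4·-1^-2 = +1.
(a,b)_3: α=2, u≡2; β=5, v≡1 (mod 3); (2|3)=-1, (1|3)=+1; sign (−1)^0·-1^5·+1^2 = -1.
(-15283, 57 / ℚ) ramifies at {3, 17, 19, 31}: a division algebra.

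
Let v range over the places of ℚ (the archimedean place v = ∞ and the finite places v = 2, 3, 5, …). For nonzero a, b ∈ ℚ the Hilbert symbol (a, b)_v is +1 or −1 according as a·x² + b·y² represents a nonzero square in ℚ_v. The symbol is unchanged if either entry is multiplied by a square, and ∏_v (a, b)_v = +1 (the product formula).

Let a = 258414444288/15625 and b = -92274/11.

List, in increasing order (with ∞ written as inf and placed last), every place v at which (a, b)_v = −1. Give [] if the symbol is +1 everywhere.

[11, 17]

(a, b) ≡ (3927, -6006) mod (ℚ^×)²; places V = {2, 3, 5, 7, 11, 13, 17, ∞}.
(a,b)_5: α=-6, u≡3; β=0, v≡1 (mod 5); (3|5)=-1, (1|5)=+1; sign (−1)^0·-1^0·+1^-6 = +1.
(a,b)_∞: sgn(3927)=+, sgn(-6006)=−, so +1.
(a,b)_7: α=1, u≡1; β=1, v≡5 (mod 7); (1|7)=+1, (5|7)=-1; sign (−1)^1·+1^1·-1^1 = +1.
(a,b)_17: α=1, u≡11; β=0, v≡11 (mod 17); (11|17)=-1, (11|17)=-1; sign (−1)^0·-1^0·-1^1 = -1.
(a,b)_3: α=3, u≡1; β=1, v≡2 (mod 3); (1|3)=+1, (2|3)=-1; sign (−1)^1·+1^1·-1^3 = +1.
(a,b)_13: α=4, u≡10; β=3, v≡8 (mod 13); (10|13)=+1, (8|13)=-1; sign (−1)^0·+1^3·-1^4 = +1.
(a,b)_2: α=8, β=1; u≡7, v≡5 (mod 8); ε(u)ε(v)=1·0, αω(v)=8·1, βω(u)=1·0; sum ≡ 0  ⇒  +1.
(a,b)_11: α=1, u≡3; β=-1, v≡5 (mod 11); (3|11)=+1, (5|11)=+1; sign (−1)^1·+1^-1·+1^1 = -1.
(3927, -6006 / ℚ) ramifies at {11, 17}: a division algebra.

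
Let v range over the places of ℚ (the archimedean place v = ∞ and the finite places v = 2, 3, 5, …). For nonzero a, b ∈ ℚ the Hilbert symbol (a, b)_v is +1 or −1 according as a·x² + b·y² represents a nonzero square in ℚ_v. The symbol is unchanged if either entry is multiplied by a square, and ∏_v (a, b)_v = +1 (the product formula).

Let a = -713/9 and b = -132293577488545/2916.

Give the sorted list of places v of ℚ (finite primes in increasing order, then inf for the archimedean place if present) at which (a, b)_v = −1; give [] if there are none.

[2, 5, 29, 31, 43, inf]

Mod squares: a ≡ -713, b ≡ -7151545. Check v ∈ {∞, 2, 3, 5, 11, 17, 23, 29, 31, 37, 43}.
v=∞: -713 < 0 and -7151545 < 0  ⇒  (a,b)_∞ = -1.
v=31: a=31^1·(≡25), b=31^1·(≡7) mod 31; (25|31)=+1, (7|31)=+1; (−1)^{1·1·15}·(+1)^1·(+1)^1 = -1.
v=5: a=5^0·(≡3), b=5^1·(≡1) mod 5; (3|5)=-1, (1|5)=+1; (−1)^{0·1·2}·(-1)^1·(+1)^0 = -1.
v=23: a=23^1·(≡17), b=23^2·(≡3) mod 23; (17|23)=-1, (3|23)=+1; (−1)^{1·2·11}·(-1)^2·(+1)^1 = +1.
v=43: a=43^0·(≡2), b=43^1·(≡15) mod 43; (2|43)=-1, (15|43)=+1; (−1)^{0·1·21}·(-1)^1·(+1)^0 = -1.
v=2: v_2(a)=0, v_2(b)=-2; units ≡ 7, 7 (mod 8); ε·ε+αω+βω = 1·1+0·0+-2·0 ≡ 1  ⇒  (a,b)_2 = -1.
v=37: a=37^0·(≡3), b=37^1·(≡34) mod 37; (3|37)=+1, (34|37)=+1; (−1)^{0·1·18}·(+1)^1·(+1)^0 = +1.
v=29: a=29^0·(≡11), b=29^1·(≡14) mod 29; (11|29)=-1, (14|29)=-1; (−1)^{0·1·14}·(-1)^1·(-1)^0 = -1.
v=17: a=17^0·(≡2), b=17^2·(≡1) mod 17; (2|17)=+1, (1|17)=+1; (−1)^{0·2·8}·(+1)^2·(+1)^0 = +1.
v=3: a=3^-2·(≡1), b=3^-6·(≡2) mod 3; (1|3)=+1, (2|3)=-1; (−1)^{-2·-6·1}·(+1)^-6·(-1)^-2 = +1.
v=11: a=11^0·(≡10), b=11^2·(≡7) mod 11; (10|11)=-1, (7|11)=-1; (−1)^{0·2·5}·(-1)^2·(-1)^0 = +1.
(-713, -7151545 / ℚ) ramifies at {2, 5, 29, 31, 43, ∞}: a division algebra.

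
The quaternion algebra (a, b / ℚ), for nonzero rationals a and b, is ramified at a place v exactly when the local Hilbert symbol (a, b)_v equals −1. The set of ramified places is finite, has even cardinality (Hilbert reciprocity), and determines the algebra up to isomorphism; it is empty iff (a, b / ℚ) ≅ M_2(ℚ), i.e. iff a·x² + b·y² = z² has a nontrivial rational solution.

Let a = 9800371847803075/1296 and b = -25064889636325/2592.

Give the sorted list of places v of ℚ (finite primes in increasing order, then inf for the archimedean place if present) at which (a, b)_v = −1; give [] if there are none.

[]

(a, b) ≡ (187, -506) mod (ℚ^×)²; places V = {2, 3, 5, 7, 11, 17, 23, ∞}.
(a,b)_17: α=3, u≡5; β=2, v≡1 (mod 17); (5|17)=-1, (1|17)=+1; sign (−1)^0·-1^2·+1^3 = +1.
(a,b)_5: α=2, u≡3; β=2, v≡1 (mod 5); (3|5)=-1, (1|5)=+1; sign (−1)^0·-1^2·+1^2 = +1.
(a,b)_2: α=-4, β=-5; u≡3, v≡3 (mod 8); ε(u)ε(v)=1·1, αω(v)=-4·1, βω(u)=-5·1; sum ≡ 0  ⇒  +1.
(a,b)_11: α=1, u≡8; β=1, v≡3 (mod 11); (8|11)=-1, (3|11)=+1; sign (−1)^1·-1^1·+1^1 = +1.
(a,b)_23: α=6, u≡12; β=5, v≡1 (mod 23); (12|23)=+1, (1|23)=+1; sign (−1)^0·+1^5·+1^6 = +1.
(a,b)_3: α=-4, u≡1; β=-4, v≡1 (mod 3); (1|3)=+1, (1|3)=+1; sign (−1)^0·+1^-4·+1^-4 = +1.
(a,b)_7: α=2, u≡5; β=2, v≡6 (mod 7); (5|7)=-1, (6|7)=-1; sign (−1)^0·-1^2·-1^2 = +1.
(a,b)_∞: sgn(187)=+, sgn(-506)=−, so +1.
Every local symbol is +1, so the conic 187·x² + -506·y² = z² has ℚ_v-points for all v and hence a ℚ-point; (a, b / ℚ) ≅ M_2(ℚ).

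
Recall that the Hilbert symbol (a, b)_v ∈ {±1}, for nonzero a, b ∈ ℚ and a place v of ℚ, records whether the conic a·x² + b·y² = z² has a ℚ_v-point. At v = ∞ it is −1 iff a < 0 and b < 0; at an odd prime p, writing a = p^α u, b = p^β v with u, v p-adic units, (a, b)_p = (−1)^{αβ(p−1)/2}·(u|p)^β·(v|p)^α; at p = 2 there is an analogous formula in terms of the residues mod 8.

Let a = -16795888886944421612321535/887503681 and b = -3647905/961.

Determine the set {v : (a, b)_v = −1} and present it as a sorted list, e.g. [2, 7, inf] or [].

Mod squares: a ≡ -215, b ≡ -10105. Check v ∈ {∞, 2, 3, 5, 11, 13, 19, 31, 43, 47}.
v=31: a=31^-6·(≡1), b=31^-2·(≡20) mod 31; (1|31)=+1, (20|31)=+1; (−1)^{-6·-2·15}·(+1)^-2·(+1)^-6 = +1.
v=2: v_2(a)=0, v_2(b)=0; units ≡ 1, 7 (mod 8); ε·ε+αω+βω = 0·1+0·0+0·0 ≡ 0  ⇒  (a,b)_2 = +1.
v=11: a=11^2·(≡9), b=11^0·(≡9) mod 11; (9|11)=+1, (9|11)=+1; (−1)^{2·0·5}·(+1)^0·(+1)^2 = +1.
v=19: a=19^6·(≡8), b=19^2·(≡2) mod 19; (8|19)=-1, (2|19)=-1; (−1)^{6·2·9}·(-1)^2·(-1)^6 = +1.
v=13: a=13^2·(≡11), b=13^0·(≡1) mod 13; (11|13)=-1, (1|13)=+1; (−1)^{2·0·6}·(-1)^0·(+1)^2 = +1.
v=47: a=47^4·(≡46), b=47^1·(≡26) mod 47; (46|47)=-1, (26|47)=-1; (−1)^{4·1·23}·(-1)^1·(-1)^4 = -1.
v=43: a=43^3·(≡38), b=43^1·(≡6) mod 43; (38|43)=+1, (6|43)=+1; (−1)^{3·1·21}·(+1)^1·(+1)^3 = -1.
v=∞: -215 < 0 and -10105 < 0  ⇒  (a,b)_∞ = -1.
v=3: a=3^2·(≡1), b=3^0·(≡2) mod 3; (1|3)=+1, (2|3)=-1; (−1)^{2·0·1}·(+1)^0·(-1)^2 = +1.
v=5: a=5^1·(≡3), b=5^1·(≡4) mod 5; (3|5)=-1, (4|5)=+1; (−1)^{1·1·2}·(-1)^1·(+1)^1 = -1.
(-215, -10105 / ℚ) ramifies at {5, 43, 47, ∞}: a division algebra.

[5, 43, 47, inf]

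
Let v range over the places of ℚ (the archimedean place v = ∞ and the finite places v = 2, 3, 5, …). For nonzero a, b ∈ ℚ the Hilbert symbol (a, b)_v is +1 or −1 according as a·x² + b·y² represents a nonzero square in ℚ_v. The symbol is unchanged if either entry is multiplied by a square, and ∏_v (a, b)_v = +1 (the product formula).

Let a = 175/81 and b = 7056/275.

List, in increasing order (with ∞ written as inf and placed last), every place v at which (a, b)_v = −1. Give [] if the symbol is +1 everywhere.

[2, 11]

Mod squares: a ≡ 7, b ≡ 11. Check v ∈ {∞, 2, 3, 5, 7, 11}.
v=2: v_2(a)=0, v_2(b)=4; units ≡ 7, 3 (mod 8); ε·ε+αω+βω = 1·1+0·1+4·0 ≡ 1  ⇒  (a,b)_2 = -1.
v=7: a=7^1·(≡1), b=7^2·(≡2) mod 7; (1|7)=+1, (2|7)=+1; (−1)^{1·2·3}·(+1)^2·(+1)^1 = +1.
v=11: a=11^0·(≡8), b=11^-1·(≡9) mod 11; (8|11)=-1, (9|11)=+1; (−1)^{0·-1·5}·(-1)^-1·(+1)^0 = -1.
v=5: a=5^2·(≡2), b=5^-2·(≡1) mod 5; (2|5)=-1, (1|5)=+1; (−1)^{2·-2·2}·(-1)^-2·(+1)^2 = +1.
v=∞: 7 > 0 and 11 > 0  ⇒  (a,b)_∞ = +1.
v=3: a=3^-4·(≡1), b=3^2·(≡2) mod 3; (1|3)=+1, (2|3)=-1; (−1)^{-4·2·1}·(+1)^2·(-1)^-4 = +1.
|Ram(7, 11)| = 2, even; anisotropic at {2, 11}.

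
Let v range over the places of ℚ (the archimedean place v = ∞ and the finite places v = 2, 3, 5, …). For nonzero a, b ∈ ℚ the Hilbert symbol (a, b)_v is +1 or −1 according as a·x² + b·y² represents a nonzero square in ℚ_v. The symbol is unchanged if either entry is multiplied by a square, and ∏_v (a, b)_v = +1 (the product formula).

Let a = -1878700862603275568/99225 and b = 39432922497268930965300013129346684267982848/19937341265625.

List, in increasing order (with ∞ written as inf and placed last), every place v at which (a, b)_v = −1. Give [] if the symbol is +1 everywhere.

(a, b) ≡ (-5403827, 147407) mod (ℚ^×)²; places V = {2, 3, 5, 7, 11, 13, 17, 23, 29, 31, 37, 53, ∞}.
(a,b)_3: α=-4, u≡1; β=-12, v≡2 (mod 3); (1|3)=+1, (2|3)=-1; sign (−1)^0·+1^-12·-1^-4 = +1.
(a,b)_17: α=2, u≡12; β=3, v≡15 (mod 17); (12|17)=-1, (15|17)=+1; sign (−1)^0·-1^3·+1^2 = -1.
(a,b)_53: α=1, u≡13; β=2, v≡20 (mod 53); (13|53)=+1, (20|53)=-1; sign (−1)^0·+1^2·-1^1 = -1.
(a,b)_13: α=3, u≡1; β=7, v≡9 (mod 13); (1|13)=+1, (9|13)=+1; sign (−1)^0·+1^7·+1^3 = +1.
(a,b)_31: α=1, u≡22; β=2, v≡18 (mod 31); (22|31)=-1, (18|31)=+1; sign (−1)^0·-1^2·+1^1 = +1.
(a,b)_2: α=4, β=12; u≡5, v≡7 (mod 8); ε(u)ε(v)=0·1, αω(v)=4·0, βω(u)=12·1; sum ≡ 0  ⇒  +1.
(a,b)_∞: sgn(-5403827)=−, sgn(147407)=+, so +1.
(a,b)_29: α=2, u≡24; β=5, v≡12 (mod 29); (24|29)=+1, (12|29)=-1; sign (−1)^0·+1^5·-1^2 = +1.
(a,b)_5: α=-2, u≡3; β=-6, v≡3 (mod 5); (3|5)=-1, (3|5)=-1; sign (−1)^0·-1^-6·-1^-2 = +1.
(a,b)_23: α=3, u≡7; β=7, v≡10 (mod 23); (7|23)=-1, (10|23)=-1; sign (−1)^1·-1^7·-1^3 = -1.
(a,b)_37: α=0, u≡29; β=2, v≡34 (mod 37); (29|37)=-1, (34|37)=+1; sign (−1)^0·-1^2·+1^0 = +1.
(a,b)_7: α=-2, u≡5; β=-4, v≡1 (mod 7); (5|7)=-1, (1|7)=+1; sign (−1)^0·-1^-4·+1^-2 = +1.
(a,b)_11: α=1, u≡4; β=2, v≡2 (mod 11); (4|11)=+1, (2|11)=-1; sign (−1)^0·+1^2·-1^1 = -1.
(-5403827, 147407 / ℚ) ramifies at {11, 17, 23, 53}: a division algebra.

[11, 17, 23, 53]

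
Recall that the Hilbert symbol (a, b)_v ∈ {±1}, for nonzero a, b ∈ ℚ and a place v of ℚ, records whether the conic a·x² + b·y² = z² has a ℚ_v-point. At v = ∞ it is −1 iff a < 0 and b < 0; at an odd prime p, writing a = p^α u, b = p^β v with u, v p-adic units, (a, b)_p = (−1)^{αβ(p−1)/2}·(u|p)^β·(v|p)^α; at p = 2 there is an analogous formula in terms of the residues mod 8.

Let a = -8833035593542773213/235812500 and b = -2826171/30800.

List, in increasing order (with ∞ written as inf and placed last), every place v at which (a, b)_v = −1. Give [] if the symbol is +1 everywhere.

[7, 11, 37, inf]

Mod squares: a ≡ -116809, b ≡ -2686607. Check v ∈ {∞, 2, 3, 5, 7, 11, 23, 37, 41}.
v=5: a=5^-6·(≡1), b=5^-2·(≡2) mod 5; (1|5)=+1, (2|5)=-1; (−1)^{-6·-2·2}·(+1)^-2·(-1)^-6 = +1.
v=∞: -116809 < 0 and -2686607 < 0  ⇒  (a,b)_∞ = -1.
v=41: a=41^3·(≡21), b=41^1·(≡8) mod 41; (21|41)=+1, (8|41)=+1; (−1)^{3·1·20}·(+1)^1·(+1)^3 = +1.
v=11: a=11^-1·(≡10), b=11^-1·(≡8) mod 11; (10|11)=-1, (8|11)=-1; (−1)^{-1·-1·5}·(-1)^-1·(-1)^-1 = -1.
v=7: a=7^-3·(≡4), b=7^-1·(≡4) mod 7; (4|7)=+1, (4|7)=+1; (−1)^{-3·-1·3}·(+1)^-1·(+1)^-3 = -1.
v=37: a=37^3·(≡34), b=37^1·(≡6) mod 37; (34|37)=+1, (6|37)=-1; (−1)^{3·1·18}·(+1)^1·(-1)^3 = -1.
v=2: v_2(a)=-2, v_2(b)=-4; units ≡ 7, 1 (mod 8); ε·ε+αω+βω = 1·0+-2·0+-4·0 ≡ 0  ⇒  (a,b)_2 = +1.
v=3: a=3^14·(≡2), b=3^4·(≡1) mod 3; (2|3)=-1, (1|3)=+1; (−1)^{14·4·1}·(-1)^4·(+1)^14 = +1.
v=23: a=23^2·(≡3), b=23^1·(≡4) mod 23; (3|23)=+1, (4|23)=+1; (−1)^{2·1·11}·(+1)^1·(+1)^2 = +1.
(-116809, -2686607 / ℚ) ramifies at {7, 11, 37, ∞}: a division algebra.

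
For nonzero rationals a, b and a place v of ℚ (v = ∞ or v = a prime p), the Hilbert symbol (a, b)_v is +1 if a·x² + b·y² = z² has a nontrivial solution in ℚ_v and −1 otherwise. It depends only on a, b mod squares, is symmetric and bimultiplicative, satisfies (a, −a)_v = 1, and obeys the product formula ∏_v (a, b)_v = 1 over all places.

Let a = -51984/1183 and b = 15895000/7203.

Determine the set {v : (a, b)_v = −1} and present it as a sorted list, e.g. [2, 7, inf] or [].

(a, b) ≡ (-7, 66) mod (ℚ^×)²; places V = {2, 3, 5, 7, 11, 13, 17, 19, ∞}.
(a,b)_∞: sgn(-7)=−, sgn(66)=+, so +1.
(a,b)_7: α=-1, u≡5; β=-4, v≡3 (mod 7); (5|7)=-1, (3|7)=-1; sign (−1)^0·-1^-4·-1^-1 = -1.
(a,b)_19: α=2, u≡13; β=0, v≡9 (mod 19); (13|19)=-1, (9|19)=+1; sign (−1)^0·-1^0·+1^2 = +1.
(a,b)_2: α=4, β=3; u≡1, v≡1 (mod 8); ε(u)ε(v)=0·0, αω(v)=4·0, βω(u)=3·0; sum ≡ 0  ⇒  +1.
(a,b)_11: α=0, u≡4; β=1, v≡2 (mod 11); (4|11)=+1, (2|11)=-1; sign (−1)^0·+1^1·-1^0 = +1.
(a,b)_5: α=0, u≡2; β=4, v≡4 (mod 5); (2|5)=-1, (4|5)=+1; sign (−1)^0·-1^4·+1^0 = +1.
(a,b)_3: α=2, u≡2; β=-1, v≡1 (mod 3); (2|3)=-1, (1|3)=+1; sign (−1)^0·-1^-1·+1^2 = -1.
(a,b)_13: α=-2, u≡6; β=0, v≡4 (mod 13); (6|13)=-1, (4|13)=+1; sign (−1)^0·-1^0·+1^-2 = +1.
(a,b)_17: α=0, u≡7; β=2, v≡16 (mod 17); (7|17)=-1, (16|17)=+1; sign (−1)^0·-1^2·+1^0 = +1.
Ram(-7, 66) = {3, 7}; no ℚ_3-point on the conic.

[3, 7]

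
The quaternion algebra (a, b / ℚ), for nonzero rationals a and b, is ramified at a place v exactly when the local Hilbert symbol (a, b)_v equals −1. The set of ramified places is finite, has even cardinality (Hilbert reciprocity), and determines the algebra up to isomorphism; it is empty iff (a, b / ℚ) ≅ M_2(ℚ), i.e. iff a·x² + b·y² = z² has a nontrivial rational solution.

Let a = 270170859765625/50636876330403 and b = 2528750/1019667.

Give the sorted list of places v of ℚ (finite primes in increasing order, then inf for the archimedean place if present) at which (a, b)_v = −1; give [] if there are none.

(a, b) ≡ (3, 42) mod (ℚ^×)²; places V = {2, 3, 5, 7, 11, 13, 17, 29, 53, ∞}.
(a,b)_11: α=-2, u≡1; β=-2, v≡4 (mod 11); (1|11)=+1, (4|11)=+1; sign (−1)^0·+1^-2·+1^-2 = +1.
(a,b)_7: α=2, u≡5; β=1, v≡3 (mod 7); (5|7)=-1, (3|7)=-1; sign (−1)^0·-1^1·-1^2 = -1.
(a,b)_∞: sgn(3)=+, sgn(42)=+, so +1.
(a,b)_5: α=8, u≡2; β=4, v≡3 (mod 5); (2|5)=-1, (3|5)=-1; sign (−1)^0·-1^4·-1^8 = +1.
(a,b)_29: α=-2, u≡8; β=0, v≡25 (mod 29); (8|29)=-1, (25|29)=+1; sign (−1)^0·-1^0·+1^-2 = +1.
(a,b)_13: α=2, u≡1; β=0, v≡10 (mod 13); (1|13)=+1, (10|13)=+1; sign (−1)^0·+1^0·+1^2 = +1.
(a,b)_3: α=-11, u≡1; β=-1, v≡2 (mod 3); (1|3)=+1, (2|3)=-1; sign (−1)^1·+1^-1·-1^-11 = +1.
(a,b)_17: α=4, u≡11; β=2, v≡9 (mod 17); (11|17)=-1, (9|17)=+1; sign (−1)^0·-1^2·+1^4 = +1.
(a,b)_2: α=0, β=1; u≡3, v≡5 (mod 8); ε(u)ε(v)=1·0, αω(v)=0·1, βω(u)=1·1; sum ≡ 1  ⇒  -1.
(a,b)_53: α=-2, u≡41; β=-2, v≡38 (mod 53); (41|53)=-1, (38|53)=+1; sign (−1)^0·-1^-2·+1^-2 = +1.
Ram(3, 42) = {2, 7}; no ℚ_2-point on the conic.

[2, 7]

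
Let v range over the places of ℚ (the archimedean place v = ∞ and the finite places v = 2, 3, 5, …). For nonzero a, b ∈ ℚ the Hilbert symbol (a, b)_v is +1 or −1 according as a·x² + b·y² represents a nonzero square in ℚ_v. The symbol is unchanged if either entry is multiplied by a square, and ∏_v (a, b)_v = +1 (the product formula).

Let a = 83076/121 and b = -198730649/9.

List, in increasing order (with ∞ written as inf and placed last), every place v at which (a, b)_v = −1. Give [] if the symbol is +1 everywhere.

(a, b) ≡ (20769, -1175921) mod (ℚ^×)²; places V = {2, 3, 7, 11, 13, 23, 29, 41, 43, ∞}.
(a,b)_43: α=1, u≡38; β=1, v≡14 (mod 43); (38|43)=+1, (14|43)=+1; sign (−1)^1·+1^1·+1^1 = -1.
(a,b)_23: α=1, u≡4; β=1, v≡12 (mod 23); (4|23)=+1, (12|23)=+1; sign (−1)^1·+1^1·+1^1 = -1.
(a,b)_13: α=0, u≡8; β=2, v≡8 (mod 13); (8|13)=-1, (8|13)=-1; sign (−1)^0·-1^2·-1^0 = +1.
(a,b)_41: α=0, u≡36; β=1, v≡6 (mod 41); (36|41)=+1, (6|41)=-1; sign (−1)^0·+1^1·-1^0 = +1.
(a,b)_3: α=1, u≡2; β=-2, v≡1 (mod 3); (2|3)=-1, (1|3)=+1; sign (−1)^0·-1^-2·+1^1 = +1.
(a,b)_∞: sgn(20769)=+, sgn(-1175921)=−, so +1.
(a,b)_7: α=1, u≡5; β=0, v≡1 (mod 7); (5|7)=-1, (1|7)=+1; sign (−1)^0·-1^0·+1^1 = +1.
(a,b)_2: α=2, β=0; u≡1, v≡7 (mod 8); ε(u)ε(v)=0·1, αω(v)=2·0, βω(u)=0·0; sum ≡ 0  ⇒  +1.
(a,b)_11: α=-2, u≡4; β=0, v≡9 (mod 11); (4|11)=+1, (9|11)=+1; sign (−1)^0·+1^0·+1^-2 = +1.
(a,b)_29: α=0, u≡4; β=1, v≡20 (mod 29); (4|29)=+1, (20|29)=+1; sign (−1)^0·+1^1·+1^0 = +1.
(20769, -1175921 / ℚ) ramifies at {23, 43}: a division algebra.

[23, 43]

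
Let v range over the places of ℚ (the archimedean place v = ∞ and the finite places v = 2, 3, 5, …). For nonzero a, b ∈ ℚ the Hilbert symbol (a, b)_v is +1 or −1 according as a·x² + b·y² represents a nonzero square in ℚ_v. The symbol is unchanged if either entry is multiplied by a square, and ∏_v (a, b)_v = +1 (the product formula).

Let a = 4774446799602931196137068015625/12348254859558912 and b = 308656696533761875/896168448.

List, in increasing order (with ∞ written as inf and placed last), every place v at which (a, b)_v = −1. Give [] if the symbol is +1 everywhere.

(a, b) ≡ (193154, 38) mod (ℚ^×)²; places V = {2, 3, 5, 7, 11, 13, 17, 19, 23, 29, 59, ∞}.
(a,b)_13: α=3, u≡4; β=2, v≡4 (mod 13); (4|13)=+1, (4|13)=+1; sign (−1)^0·+1^2·+1^3 = +1.
(a,b)_7: α=-4, u≡5; β=-4, v≡5 (mod 7); (5|7)=-1, (5|7)=-1; sign (−1)^0·-1^-4·-1^-4 = +1.
(a,b)_5: α=6, u≡4; β=4, v≡3 (mod 5); (4|5)=+1, (3|5)=-1; sign (−1)^0·+1^4·-1^6 = +1.
(a,b)_3: α=-6, u≡2; β=-6, v≡2 (mod 3); (2|3)=-1, (2|3)=-1; sign (−1)^0·-1^-6·-1^-6 = +1.
(a,b)_23: α=3, u≡12; β=2, v≡5 (mod 23); (12|23)=+1, (5|23)=-1; sign (−1)^0·+1^2·-1^3 = -1.
(a,b)_19: α=1, u≡4; β=1, v≡18 (mod 19); (4|19)=+1, (18|19)=-1; sign (−1)^1·+1^1·-1^1 = +1.
(a,b)_2: α=-23, β=-9; u≡1, v≡3 (mod 8); ε(u)ε(v)=0·1, αω(v)=-23·1, βω(u)=-9·0; sum ≡ 1  ⇒  -1.
(a,b)_29: α=-2, u≡27; β=0, v≡4 (mod 29); (27|29)=-1, (4|29)=+1; sign (−1)^0·-1^0·+1^-2 = +1.
(a,b)_∞: sgn(193154)=+, sgn(38)=+, so +1.
(a,b)_59: α=4, u≡33; β=2, v≡14 (mod 59); (33|59)=-1, (14|59)=-1; sign (−1)^0·-1^2·-1^4 = +1.
(a,b)_11: α=2, u≡3; β=0, v≡9 (mod 11); (3|11)=+1, (9|11)=+1; sign (−1)^0·+1^0·+1^2 = +1.
(a,b)_17: α=7, u≡12; β=4, v≡4 (mod 17); (12|17)=-1, (4|17)=+1; sign (−1)^0·-1^4·+1^7 = +1.
(193154, 38 / ℚ) ramifies at {2, 23}: a division algebra.

[2, 23]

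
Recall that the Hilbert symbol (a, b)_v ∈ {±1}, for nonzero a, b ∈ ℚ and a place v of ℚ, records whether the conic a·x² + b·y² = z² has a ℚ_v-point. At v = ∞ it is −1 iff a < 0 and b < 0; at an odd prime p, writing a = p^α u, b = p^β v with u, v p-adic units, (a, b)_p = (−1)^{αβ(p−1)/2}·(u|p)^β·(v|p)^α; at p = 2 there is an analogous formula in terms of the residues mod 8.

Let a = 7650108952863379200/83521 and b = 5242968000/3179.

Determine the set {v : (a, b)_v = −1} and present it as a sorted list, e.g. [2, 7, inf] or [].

Mod squares: a ≡ 23, b ≡ 49445. Check v ∈ {∞, 2, 3, 5, 11, 17, 23, 29, 31}.
v=5: a=5^2·(≡3), b=5^3·(≡1) mod 5; (3|5)=-1, (1|5)=+1; (−1)^{2·3·2}·(-1)^3·(+1)^2 = -1.
v=31: a=31^2·(≡17), b=31^1·(≡9) mod 31; (17|31)=-1, (9|31)=+1; (−1)^{2·1·15}·(-1)^1·(+1)^2 = -1.
v=17: a=17^-4·(≡6), b=17^-2·(≡16) mod 17; (6|17)=-1, (16|17)=+1; (−1)^{-4·-2·8}·(-1)^-2·(+1)^-4 = +1.
v=∞: 23 > 0 and 49445 > 0  ⇒  (a,b)_∞ = +1.
v=29: a=29^2·(≡25), b=29^1·(≡24) mod 29; (25|29)=+1, (24|29)=+1; (−1)^{2·1·14}·(+1)^1·(+1)^2 = +1.
v=23: a=23^1·(≡8), b=23^0·(≡2) mod 23; (8|23)=+1, (2|23)=+1; (−1)^{1·0·11}·(+1)^0·(+1)^1 = +1.
v=2: v_2(a)=8, v_2(b)=6; units ≡ 7, 5 (mod 8); ε·ε+αω+βω = 1·0+8·1+6·0 ≡ 0  ⇒  (a,b)_2 = +1.
v=11: a=11^2·(≡4), b=11^-1·(≡2) mod 11; (4|11)=+1, (2|11)=-1; (−1)^{2·-1·5}·(+1)^-1·(-1)^2 = +1.
v=3: a=3^12·(≡2), b=3^6·(≡2) mod 3; (2|3)=-1, (2|3)=-1; (−1)^{12·6·1}·(-1)^6·(-1)^12 = +1.
|Ram(23, 49445)| = 2, even; anisotropic at {5, 31}.

[5, 31]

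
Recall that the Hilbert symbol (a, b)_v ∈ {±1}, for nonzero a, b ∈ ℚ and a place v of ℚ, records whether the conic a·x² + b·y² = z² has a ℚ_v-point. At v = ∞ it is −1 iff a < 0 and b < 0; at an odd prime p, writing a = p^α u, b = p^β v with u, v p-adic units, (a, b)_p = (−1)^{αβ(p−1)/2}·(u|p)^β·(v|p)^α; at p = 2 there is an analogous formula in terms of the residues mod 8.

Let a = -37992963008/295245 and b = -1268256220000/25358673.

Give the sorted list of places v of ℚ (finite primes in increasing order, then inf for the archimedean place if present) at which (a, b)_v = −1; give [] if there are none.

Mod squares: a ≡ -7315, b ≡ -1254. Check v ∈ {∞, 2, 3, 5, 7, 11, 13, 19, 23, 29}.
v=13: a=13^2·(≡12), b=13^0·(≡5) mod 13; (12|13)=+1, (5|13)=-1; (−1)^{2·0·6}·(+1)^0·(-1)^2 = +1.
v=∞: -7315 < 0 and -1254 < 0  ⇒  (a,b)_∞ = -1.
v=29: a=29^0·(≡5), b=29^-2·(≡6) mod 29; (5|29)=+1, (6|29)=+1; (−1)^{0·-2·14}·(+1)^-2·(+1)^0 = +1.
v=19: a=19^1·(≡15), b=19^-1·(≡12) mod 19; (15|19)=-1, (12|19)=-1; (−1)^{1·-1·9}·(-1)^-1·(-1)^1 = -1.
v=23: a=23^0·(≡11), b=23^-2·(≡11) mod 23; (11|23)=-1, (11|23)=-1; (−1)^{0·-2·11}·(-1)^-2·(-1)^0 = +1.
v=7: a=7^5·(≡6), b=7^8·(≡6) mod 7; (6|7)=-1, (6|7)=-1; (−1)^{5·8·3}·(-1)^8·(-1)^5 = -1.
v=2: v_2(a)=6, v_2(b)=5; units ≡ 5, 5 (mod 8); ε·ε+αω+βω = 0·0+6·1+5·1 ≡ 1  ⇒  (a,b)_2 = -1.
v=11: a=11^1·(≡7), b=11^1·(≡7) mod 11; (7|11)=-1, (7|11)=-1; (−1)^{1·1·5}·(-1)^1·(-1)^1 = -1.
v=3: a=3^-10·(≡2), b=3^-1·(≡2) mod 3; (2|3)=-1, (2|3)=-1; (−1)^{-10·-1·1}·(-1)^-1·(-1)^-10 = -1.
v=5: a=5^-1·(≡3), b=5^4·(≡1) mod 5; (3|5)=-1, (1|5)=+1; (−1)^{-1·4·2}·(-1)^4·(+1)^-1 = +1.
|Ram(-7315, -1254)| = 6, even; anisotropic at {2, 3, 7, 11, 19, ∞}.

[2, 3, 7, 11, 19, inf]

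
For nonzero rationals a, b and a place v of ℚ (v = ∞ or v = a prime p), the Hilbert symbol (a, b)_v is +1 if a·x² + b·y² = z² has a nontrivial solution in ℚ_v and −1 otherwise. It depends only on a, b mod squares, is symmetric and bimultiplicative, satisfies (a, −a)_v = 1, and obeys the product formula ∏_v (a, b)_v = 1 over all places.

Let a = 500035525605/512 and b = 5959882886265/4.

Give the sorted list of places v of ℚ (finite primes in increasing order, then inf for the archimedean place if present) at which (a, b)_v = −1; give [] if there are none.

Mod squares: a ≡ 10, b ≡ 185. Check v ∈ {∞, 2, 3, 5, 7, 11, 37}.
v=2: v_2(a)=-9, v_2(b)=-2; units ≡ 5, 1 (mod 8); ε·ε+αω+βω = 0·0+-9·0+-2·1 ≡ 0  ⇒  (a,b)_2 = +1.
v=3: a=3^2·(≡1), b=3^4·(≡2) mod 3; (1|3)=+1, (2|3)=-1; (−1)^{2·4·1}·(+1)^4·(-1)^2 = +1.
v=∞: 10 > 0 and 185 > 0  ⇒  (a,b)_∞ = +1.
v=11: a=11^2·(≡8), b=11^2·(≡3) mod 11; (8|11)=-1, (3|11)=+1; (−1)^{2·2·5}·(-1)^2·(+1)^2 = +1.
v=7: a=7^2·(≡5), b=7^4·(≡3) mod 7; (5|7)=-1, (3|7)=-1; (−1)^{2·4·3}·(-1)^4·(-1)^2 = +1.
v=5: a=5^1·(≡3), b=5^1·(≡2) mod 5; (3|5)=-1, (2|5)=-1; (−1)^{1·1·2}·(-1)^1·(-1)^1 = +1.
v=37: a=37^4·(≡25), b=37^3·(≡20) mod 37; (25|37)=+1, (20|37)=-1; (−1)^{4·3·18}·(+1)^3·(-1)^4 = +1.
Every local symbol is +1, so the conic 10·x² + 185·y² = z² has ℚ_v-points for all v and hence a ℚ-point; (a, b / ℚ) ≅ M_2(ℚ).

[]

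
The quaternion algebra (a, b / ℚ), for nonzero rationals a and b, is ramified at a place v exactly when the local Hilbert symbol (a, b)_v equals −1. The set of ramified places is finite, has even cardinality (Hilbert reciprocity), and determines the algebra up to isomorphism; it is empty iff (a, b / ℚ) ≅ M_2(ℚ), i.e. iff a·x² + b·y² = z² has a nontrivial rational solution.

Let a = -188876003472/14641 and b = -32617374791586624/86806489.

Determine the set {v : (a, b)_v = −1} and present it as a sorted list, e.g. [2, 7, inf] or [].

[2, 13, 19, inf]

(a, b) ≡ (-57, -30381) mod (ℚ^×)²; places V = {2, 3, 7, 11, 13, 19, 41, ∞}.
(a,b)_3: α=7, u≡2; β=11, v≡1 (mod 3); (2|3)=-1, (1|3)=+1; sign (−1)^1·-1^11·+1^7 = +1.
(a,b)_2: α=4, β=6; u≡7, v≡3 (mod 8); ε(u)ε(v)=1·1, αω(v)=4·1, βω(u)=6·0; sum ≡ 1  ⇒  -1.
(a,b)_41: α=2, u≡10; β=3, v≡12 (mod 41); (10|41)=+1, (12|41)=-1; sign (−1)^0·+1^3·-1^2 = +1.
(a,b)_11: α=-4, u≡9; β=-6, v≡1 (mod 11); (9|11)=+1, (1|11)=+1; sign (−1)^0·+1^-6·+1^-4 = +1.
(a,b)_19: α=1, u≡4; β=1, v≡4 (mod 19); (4|19)=+1, (4|19)=+1; sign (−1)^1·+1^1·+1^1 = -1.
(a,b)_13: α=2, u≡6; β=3, v≡1 (mod 13); (6|13)=-1, (1|13)=+1; sign (−1)^0·-1^3·+1^2 = -1.
(a,b)_7: α=0, u≡3; β=-2, v≡3 (mod 7); (3|7)=-1, (3|7)=-1; sign (−1)^0·-1^-2·-1^0 = +1.
(a,b)_∞: sgn(-57)=−, sgn(-30381)=−, so -1.
|Ram(-57, -30381)| = 4, even; anisotropic at {2, 13, 19, ∞}.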